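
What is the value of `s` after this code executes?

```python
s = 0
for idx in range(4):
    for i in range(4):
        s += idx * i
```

Let's trace through this code step by step.

Initialize: s = 0
Entering loop: for idx in range(4):

After execution: s = 36
36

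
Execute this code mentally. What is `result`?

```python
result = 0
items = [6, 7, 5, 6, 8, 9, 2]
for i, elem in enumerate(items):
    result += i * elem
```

Let's trace through this code step by step.

Initialize: result = 0
Initialize: items = [6, 7, 5, 6, 8, 9, 2]
Entering loop: for i, elem in enumerate(items):

After execution: result = 124
124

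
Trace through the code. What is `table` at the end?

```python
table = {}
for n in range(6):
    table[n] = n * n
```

Let's trace through this code step by step.

Initialize: table = {}
Entering loop: for n in range(6):

After execution: table = {0: 0, 1: 1, 2: 4, 3: 9, 4: 16, 5: 25}
{0: 0, 1: 1, 2: 4, 3: 9, 4: 16, 5: 25}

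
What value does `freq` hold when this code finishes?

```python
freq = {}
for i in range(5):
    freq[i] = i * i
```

Let's trace through this code step by step.

Initialize: freq = {}
Entering loop: for i in range(5):

After execution: freq = {0: 0, 1: 1, 2: 4, 3: 9, 4: 16}
{0: 0, 1: 1, 2: 4, 3: 9, 4: 16}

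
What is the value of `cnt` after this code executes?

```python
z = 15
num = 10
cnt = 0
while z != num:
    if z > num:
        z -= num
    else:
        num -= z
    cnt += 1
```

Let's trace through this code step by step.

Initialize: z = 15
Initialize: num = 10
Initialize: cnt = 0
Entering loop: while z != num:

After execution: cnt = 2
2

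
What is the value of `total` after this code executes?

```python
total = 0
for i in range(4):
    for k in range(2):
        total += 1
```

Let's trace through this code step by step.

Initialize: total = 0
Entering loop: for i in range(4):

After execution: total = 8
8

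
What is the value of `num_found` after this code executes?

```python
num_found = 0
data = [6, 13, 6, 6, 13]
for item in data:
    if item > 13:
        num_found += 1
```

Let's trace through this code step by step.

Initialize: num_found = 0
Initialize: data = [6, 13, 6, 6, 13]
Entering loop: for item in data:

After execution: num_found = 0
0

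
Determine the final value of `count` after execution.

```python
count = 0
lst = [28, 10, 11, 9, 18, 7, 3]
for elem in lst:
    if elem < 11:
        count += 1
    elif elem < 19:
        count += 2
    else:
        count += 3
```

Let's trace through this code step by step.

Initialize: count = 0
Initialize: lst = [28, 10, 11, 9, 18, 7, 3]
Entering loop: for elem in lst:

After execution: count = 11
11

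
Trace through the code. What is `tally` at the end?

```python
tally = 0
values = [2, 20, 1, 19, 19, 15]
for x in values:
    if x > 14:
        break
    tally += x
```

Let's trace through this code step by step.

Initialize: tally = 0
Initialize: values = [2, 20, 1, 19, 19, 15]
Entering loop: for x in values:

After execution: tally = 2
2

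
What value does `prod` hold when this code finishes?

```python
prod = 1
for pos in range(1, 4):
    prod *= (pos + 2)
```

Let's trace through this code step by step.

Initialize: prod = 1
Entering loop: for pos in range(1, 4):

After execution: prod = 60
60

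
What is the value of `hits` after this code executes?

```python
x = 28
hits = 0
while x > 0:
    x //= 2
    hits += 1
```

Let's trace through this code step by step.

Initialize: x = 28
Initialize: hits = 0
Entering loop: while x > 0:

After execution: hits = 5
5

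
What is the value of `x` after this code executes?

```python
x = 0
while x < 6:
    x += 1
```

Let's trace through this code step by step.

Initialize: x = 0
Entering loop: while x < 6:

After execution: x = 6
6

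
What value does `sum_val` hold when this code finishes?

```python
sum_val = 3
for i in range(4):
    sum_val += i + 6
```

Let's trace through this code step by step.

Initialize: sum_val = 3
Entering loop: for i in range(4):

After execution: sum_val = 33
33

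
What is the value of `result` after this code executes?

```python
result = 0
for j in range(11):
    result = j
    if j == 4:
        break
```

Let's trace through this code step by step.

Initialize: result = 0
Entering loop: for j in range(11):

After execution: result = 4
4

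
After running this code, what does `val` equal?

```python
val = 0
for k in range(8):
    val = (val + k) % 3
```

Let's trace through this code step by step.

Initialize: val = 0
Entering loop: for k in range(8):

After execution: val = 1
1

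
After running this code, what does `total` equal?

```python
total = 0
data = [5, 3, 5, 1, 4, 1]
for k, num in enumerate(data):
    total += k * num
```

Let's trace through this code step by step.

Initialize: total = 0
Initialize: data = [5, 3, 5, 1, 4, 1]
Entering loop: for k, num in enumerate(data):

After execution: total = 37
37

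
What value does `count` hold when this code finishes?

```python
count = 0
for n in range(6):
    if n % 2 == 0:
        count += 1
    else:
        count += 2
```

Let's trace through this code step by step.

Initialize: count = 0
Entering loop: for n in range(6):

After execution: count = 9
9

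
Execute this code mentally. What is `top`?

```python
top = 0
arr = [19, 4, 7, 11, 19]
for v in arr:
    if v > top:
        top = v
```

Let's trace through this code step by step.

Initialize: top = 0
Initialize: arr = [19, 4, 7, 11, 19]
Entering loop: for v in arr:

After execution: top = 19
19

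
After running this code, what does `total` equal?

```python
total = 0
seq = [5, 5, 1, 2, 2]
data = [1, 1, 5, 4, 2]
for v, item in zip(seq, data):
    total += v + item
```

Let's trace through this code step by step.

Initialize: total = 0
Initialize: seq = [5, 5, 1, 2, 2]
Initialize: data = [1, 1, 5, 4, 2]
Entering loop: for v, item in zip(seq, data):

After execution: total = 28
28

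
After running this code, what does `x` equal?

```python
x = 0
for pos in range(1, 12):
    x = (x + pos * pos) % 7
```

Let's trace through this code step by step.

Initialize: x = 0
Entering loop: for pos in range(1, 12):

After execution: x = 2
2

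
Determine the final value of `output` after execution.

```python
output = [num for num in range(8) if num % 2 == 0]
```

Let's trace through this code step by step.

Initialize: output = [num for num in range(8) if num % 2 == 0]

After execution: output = [0, 2, 4, 6]
[0, 2, 4, 6]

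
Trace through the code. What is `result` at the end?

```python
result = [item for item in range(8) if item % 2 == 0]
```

Let's trace through this code step by step.

Initialize: result = [item for item in range(8) if item % 2 == 0]

After execution: result = [0, 2, 4, 6]
[0, 2, 4, 6]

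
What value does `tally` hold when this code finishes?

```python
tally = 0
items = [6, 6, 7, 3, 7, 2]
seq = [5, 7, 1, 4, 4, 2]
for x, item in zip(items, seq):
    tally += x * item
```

Let's trace through this code step by step.

Initialize: tally = 0
Initialize: items = [6, 6, 7, 3, 7, 2]
Initialize: seq = [5, 7, 1, 4, 4, 2]
Entering loop: for x, item in zip(items, seq):

After execution: tally = 123
123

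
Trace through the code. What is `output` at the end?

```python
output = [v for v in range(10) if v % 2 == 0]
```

Let's trace through this code step by step.

Initialize: output = [v for v in range(10) if v % 2 == 0]

After execution: output = [0, 2, 4, 6, 8]
[0, 2, 4, 6, 8]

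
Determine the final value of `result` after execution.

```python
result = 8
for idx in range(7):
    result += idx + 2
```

Let's trace through this code step by step.

Initialize: result = 8
Entering loop: for idx in range(7):

After execution: result = 43
43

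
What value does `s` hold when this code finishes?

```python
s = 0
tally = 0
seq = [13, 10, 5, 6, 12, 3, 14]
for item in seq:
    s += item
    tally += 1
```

Let's trace through this code step by step.

Initialize: s = 0
Initialize: tally = 0
Initialize: seq = [13, 10, 5, 6, 12, 3, 14]
Entering loop: for item in seq:

After execution: s = 63
63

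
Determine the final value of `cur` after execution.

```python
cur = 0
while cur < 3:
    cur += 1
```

Let's trace through this code step by step.

Initialize: cur = 0
Entering loop: while cur < 3:

After execution: cur = 3
3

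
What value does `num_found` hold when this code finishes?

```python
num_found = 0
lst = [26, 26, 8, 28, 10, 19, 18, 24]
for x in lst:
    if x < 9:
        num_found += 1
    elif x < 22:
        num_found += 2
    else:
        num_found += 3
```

Let's trace through this code step by step.

Initialize: num_found = 0
Initialize: lst = [26, 26, 8, 28, 10, 19, 18, 24]
Entering loop: for x in lst:

After execution: num_found = 19
19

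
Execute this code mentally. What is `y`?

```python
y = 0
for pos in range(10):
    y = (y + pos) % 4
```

Let's trace through this code step by step.

Initialize: y = 0
Entering loop: for pos in range(10):

After execution: y = 1
1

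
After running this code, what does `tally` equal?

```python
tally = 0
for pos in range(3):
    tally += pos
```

Let's trace through this code step by step.

Initialize: tally = 0
Entering loop: for pos in range(3):

After execution: tally = 3
3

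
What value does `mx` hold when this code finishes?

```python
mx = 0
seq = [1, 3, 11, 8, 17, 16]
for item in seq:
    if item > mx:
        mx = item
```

Let's trace through this code step by step.

Initialize: mx = 0
Initialize: seq = [1, 3, 11, 8, 17, 16]
Entering loop: for item in seq:

After execution: mx = 17
17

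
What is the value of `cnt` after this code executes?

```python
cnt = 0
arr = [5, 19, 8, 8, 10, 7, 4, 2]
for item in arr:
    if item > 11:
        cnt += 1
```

Let's trace through this code step by step.

Initialize: cnt = 0
Initialize: arr = [5, 19, 8, 8, 10, 7, 4, 2]
Entering loop: for item in arr:

After execution: cnt = 1
1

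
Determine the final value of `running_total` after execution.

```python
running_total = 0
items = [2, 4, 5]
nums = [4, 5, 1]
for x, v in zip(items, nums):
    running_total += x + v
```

Let's trace through this code step by step.

Initialize: running_total = 0
Initialize: items = [2, 4, 5]
Initialize: nums = [4, 5, 1]
Entering loop: for x, v in zip(items, nums):

After execution: running_total = 21
21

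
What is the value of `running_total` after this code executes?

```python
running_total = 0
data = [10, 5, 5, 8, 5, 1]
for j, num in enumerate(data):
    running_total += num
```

Let's trace through this code step by step.

Initialize: running_total = 0
Initialize: data = [10, 5, 5, 8, 5, 1]
Entering loop: for j, num in enumerate(data):

After execution: running_total = 34
34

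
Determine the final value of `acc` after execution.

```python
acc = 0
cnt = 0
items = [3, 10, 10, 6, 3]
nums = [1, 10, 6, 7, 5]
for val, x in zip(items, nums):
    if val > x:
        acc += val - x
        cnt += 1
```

Let's trace through this code step by step.

Initialize: acc = 0
Initialize: cnt = 0
Initialize: items = [3, 10, 10, 6, 3]
Initialize: nums = [1, 10, 6, 7, 5]
Entering loop: for val, x in zip(items, nums):

After execution: acc = 6
6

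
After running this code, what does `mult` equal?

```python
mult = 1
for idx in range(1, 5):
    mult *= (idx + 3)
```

Let's trace through this code step by step.

Initialize: mult = 1
Entering loop: for idx in range(1, 5):

After execution: mult = 840
840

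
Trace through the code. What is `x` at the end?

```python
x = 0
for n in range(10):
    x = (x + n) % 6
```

Let's trace through this code step by step.

Initialize: x = 0
Entering loop: for n in range(10):

After execution: x = 3
3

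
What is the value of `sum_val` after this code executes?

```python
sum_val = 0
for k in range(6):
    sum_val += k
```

Let's trace through this code step by step.

Initialize: sum_val = 0
Entering loop: for k in range(6):

After execution: sum_val = 15
15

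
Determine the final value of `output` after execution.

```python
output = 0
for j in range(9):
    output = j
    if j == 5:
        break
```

Let's trace through this code step by step.

Initialize: output = 0
Entering loop: for j in range(9):

After execution: output = 5
5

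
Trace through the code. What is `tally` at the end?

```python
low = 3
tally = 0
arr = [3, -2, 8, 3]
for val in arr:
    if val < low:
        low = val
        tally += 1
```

Let's trace through this code step by step.

Initialize: low = 3
Initialize: tally = 0
Initialize: arr = [3, -2, 8, 3]
Entering loop: for val in arr:

After execution: tally = 1
1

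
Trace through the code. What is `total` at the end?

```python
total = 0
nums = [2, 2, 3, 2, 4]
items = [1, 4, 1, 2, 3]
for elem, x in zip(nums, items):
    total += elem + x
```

Let's trace through this code step by step.

Initialize: total = 0
Initialize: nums = [2, 2, 3, 2, 4]
Initialize: items = [1, 4, 1, 2, 3]
Entering loop: for elem, x in zip(nums, items):

After execution: total = 24
24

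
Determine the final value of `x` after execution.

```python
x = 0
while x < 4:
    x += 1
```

Let's trace through this code step by step.

Initialize: x = 0
Entering loop: while x < 4:

After execution: x = 4
4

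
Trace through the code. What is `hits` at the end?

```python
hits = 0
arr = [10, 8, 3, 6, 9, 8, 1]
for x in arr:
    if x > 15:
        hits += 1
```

Let's trace through this code step by step.

Initialize: hits = 0
Initialize: arr = [10, 8, 3, 6, 9, 8, 1]
Entering loop: for x in arr:

After execution: hits = 0
0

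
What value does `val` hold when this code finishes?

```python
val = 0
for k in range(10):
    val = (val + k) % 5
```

Let's trace through this code step by step.

Initialize: val = 0
Entering loop: for k in range(10):

After execution: val = 0
0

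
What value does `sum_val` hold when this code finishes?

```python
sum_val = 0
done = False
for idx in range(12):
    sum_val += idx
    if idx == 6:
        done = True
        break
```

Let's trace through this code step by step.

Initialize: sum_val = 0
Initialize: done = False
Entering loop: for idx in range(12):

After execution: sum_val = 21
21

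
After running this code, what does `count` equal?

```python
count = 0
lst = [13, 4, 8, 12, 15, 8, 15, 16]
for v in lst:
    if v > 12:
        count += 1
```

Let's trace through this code step by step.

Initialize: count = 0
Initialize: lst = [13, 4, 8, 12, 15, 8, 15, 16]
Entering loop: for v in lst:

After execution: count = 4
4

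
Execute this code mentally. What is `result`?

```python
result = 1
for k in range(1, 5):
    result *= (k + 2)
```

Let's trace through this code step by step.

Initialize: result = 1
Entering loop: for k in range(1, 5):

After execution: result = 360
360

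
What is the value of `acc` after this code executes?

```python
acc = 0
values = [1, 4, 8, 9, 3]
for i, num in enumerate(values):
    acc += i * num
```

Let's trace through this code step by step.

Initialize: acc = 0
Initialize: values = [1, 4, 8, 9, 3]
Entering loop: for i, num in enumerate(values):

After execution: acc = 59
59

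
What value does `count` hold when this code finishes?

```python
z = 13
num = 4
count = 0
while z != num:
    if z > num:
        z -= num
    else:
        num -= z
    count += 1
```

Let's trace through this code step by step.

Initialize: z = 13
Initialize: num = 4
Initialize: count = 0
Entering loop: while z != num:

After execution: count = 6
6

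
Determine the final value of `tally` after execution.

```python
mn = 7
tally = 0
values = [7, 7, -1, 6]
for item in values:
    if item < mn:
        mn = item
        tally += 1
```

Let's trace through this code step by step.

Initialize: mn = 7
Initialize: tally = 0
Initialize: values = [7, 7, -1, 6]
Entering loop: for item in values:

After execution: tally = 1
1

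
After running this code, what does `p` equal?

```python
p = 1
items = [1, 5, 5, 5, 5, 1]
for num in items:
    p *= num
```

Let's trace through this code step by step.

Initialize: p = 1
Initialize: items = [1, 5, 5, 5, 5, 1]
Entering loop: for num in items:

After execution: p = 625
625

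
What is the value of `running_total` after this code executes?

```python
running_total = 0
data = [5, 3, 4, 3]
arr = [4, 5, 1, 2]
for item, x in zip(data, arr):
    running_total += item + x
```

Let's trace through this code step by step.

Initialize: running_total = 0
Initialize: data = [5, 3, 4, 3]
Initialize: arr = [4, 5, 1, 2]
Entering loop: for item, x in zip(data, arr):

After execution: running_total = 27
27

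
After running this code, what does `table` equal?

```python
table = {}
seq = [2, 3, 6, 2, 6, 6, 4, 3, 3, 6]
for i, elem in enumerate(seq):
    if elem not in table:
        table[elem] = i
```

Let's trace through this code step by step.

Initialize: table = {}
Initialize: seq = [2, 3, 6, 2, 6, 6, 4, 3, 3, 6]
Entering loop: for i, elem in enumerate(seq):

After execution: table = {2: 0, 3: 1, 6: 2, 4: 6}
{2: 0, 3: 1, 6: 2, 4: 6}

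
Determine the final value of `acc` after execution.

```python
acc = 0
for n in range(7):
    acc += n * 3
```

Let's trace through this code step by step.

Initialize: acc = 0
Entering loop: for n in range(7):

After execution: acc = 63
63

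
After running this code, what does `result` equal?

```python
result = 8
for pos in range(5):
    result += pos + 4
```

Let's trace through this code step by step.

Initialize: result = 8
Entering loop: for pos in range(5):

After execution: result = 38
38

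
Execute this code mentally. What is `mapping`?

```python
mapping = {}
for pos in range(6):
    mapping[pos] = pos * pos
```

Let's trace through this code step by step.

Initialize: mapping = {}
Entering loop: for pos in range(6):

After execution: mapping = {0: 0, 1: 1, 2: 4, 3: 9, 4: 16, 5: 25}
{0: 0, 1: 1, 2: 4, 3: 9, 4: 16, 5: 25}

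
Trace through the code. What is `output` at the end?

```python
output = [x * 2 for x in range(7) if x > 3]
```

Let's trace through this code step by step.

Initialize: output = [x * 2 for x in range(7) if x > 3]

After execution: output = [8, 10, 12]
[8, 10, 12]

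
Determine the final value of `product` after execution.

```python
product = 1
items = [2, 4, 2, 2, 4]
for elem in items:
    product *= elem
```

Let's trace through this code step by step.

Initialize: product = 1
Initialize: items = [2, 4, 2, 2, 4]
Entering loop: for elem in items:

After execution: product = 128
128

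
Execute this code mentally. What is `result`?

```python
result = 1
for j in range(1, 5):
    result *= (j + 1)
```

Let's trace through this code step by step.

Initialize: result = 1
Entering loop: for j in range(1, 5):

After execution: result = 120
120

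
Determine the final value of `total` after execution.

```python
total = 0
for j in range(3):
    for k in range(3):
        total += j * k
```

Let's trace through this code step by step.

Initialize: total = 0
Entering loop: for j in range(3):

After execution: total = 9
9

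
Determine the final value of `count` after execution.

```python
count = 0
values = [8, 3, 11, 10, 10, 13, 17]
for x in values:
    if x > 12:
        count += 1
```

Let's trace through this code step by step.

Initialize: count = 0
Initialize: values = [8, 3, 11, 10, 10, 13, 17]
Entering loop: for x in values:

After execution: count = 2
2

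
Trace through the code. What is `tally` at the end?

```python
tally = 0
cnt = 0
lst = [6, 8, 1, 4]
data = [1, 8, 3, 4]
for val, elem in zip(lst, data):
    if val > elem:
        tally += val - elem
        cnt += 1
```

Let's trace through this code step by step.

Initialize: tally = 0
Initialize: cnt = 0
Initialize: lst = [6, 8, 1, 4]
Initialize: data = [1, 8, 3, 4]
Entering loop: for val, elem in zip(lst, data):

After execution: tally = 5
5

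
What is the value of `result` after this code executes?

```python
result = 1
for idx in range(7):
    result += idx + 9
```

Let's trace through this code step by step.

Initialize: result = 1
Entering loop: for idx in range(7):

After execution: result = 85
85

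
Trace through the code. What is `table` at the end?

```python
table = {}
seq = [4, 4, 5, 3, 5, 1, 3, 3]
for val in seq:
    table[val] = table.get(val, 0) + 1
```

Let's trace through this code step by step.

Initialize: table = {}
Initialize: seq = [4, 4, 5, 3, 5, 1, 3, 3]
Entering loop: for val in seq:

After execution: table = {4: 2, 5: 2, 3: 3, 1: 1}
{4: 2, 5: 2, 3: 3, 1: 1}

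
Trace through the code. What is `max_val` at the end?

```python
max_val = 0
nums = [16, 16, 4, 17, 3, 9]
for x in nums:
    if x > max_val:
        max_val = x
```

Let's trace through this code step by step.

Initialize: max_val = 0
Initialize: nums = [16, 16, 4, 17, 3, 9]
Entering loop: for x in nums:

After execution: max_val = 17
17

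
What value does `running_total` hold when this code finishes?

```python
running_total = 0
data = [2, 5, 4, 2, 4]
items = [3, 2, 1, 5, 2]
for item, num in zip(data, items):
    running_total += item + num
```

Let's trace through this code step by step.

Initialize: running_total = 0
Initialize: data = [2, 5, 4, 2, 4]
Initialize: items = [3, 2, 1, 5, 2]
Entering loop: for item, num in zip(data, items):

After execution: running_total = 30
30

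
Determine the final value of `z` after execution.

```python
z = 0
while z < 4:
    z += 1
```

Let's trace through this code step by step.

Initialize: z = 0
Entering loop: while z < 4:

After execution: z = 4
4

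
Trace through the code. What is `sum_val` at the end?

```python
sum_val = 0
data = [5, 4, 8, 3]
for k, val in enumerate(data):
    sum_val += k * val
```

Let's trace through this code step by step.

Initialize: sum_val = 0
Initialize: data = [5, 4, 8, 3]
Entering loop: for k, val in enumerate(data):

After execution: sum_val = 29
29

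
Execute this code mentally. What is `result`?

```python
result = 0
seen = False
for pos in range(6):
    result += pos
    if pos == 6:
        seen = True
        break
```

Let's trace through this code step by step.

Initialize: result = 0
Initialize: seen = False
Entering loop: for pos in range(6):

After execution: result = 15
15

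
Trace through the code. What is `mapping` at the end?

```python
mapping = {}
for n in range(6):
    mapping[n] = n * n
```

Let's trace through this code step by step.

Initialize: mapping = {}
Entering loop: for n in range(6):

After execution: mapping = {0: 0, 1: 1, 2: 4, 3: 9, 4: 16, 5: 25}
{0: 0, 1: 1, 2: 4, 3: 9, 4: 16, 5: 25}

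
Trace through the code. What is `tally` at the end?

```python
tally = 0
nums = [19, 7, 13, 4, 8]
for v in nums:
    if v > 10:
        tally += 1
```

Let's trace through this code step by step.

Initialize: tally = 0
Initialize: nums = [19, 7, 13, 4, 8]
Entering loop: for v in nums:

After execution: tally = 2
2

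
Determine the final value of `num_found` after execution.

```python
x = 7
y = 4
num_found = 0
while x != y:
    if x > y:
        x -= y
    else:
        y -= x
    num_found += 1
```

Let's trace through this code step by step.

Initialize: x = 7
Initialize: y = 4
Initialize: num_found = 0
Entering loop: while x != y:

After execution: num_found = 4
4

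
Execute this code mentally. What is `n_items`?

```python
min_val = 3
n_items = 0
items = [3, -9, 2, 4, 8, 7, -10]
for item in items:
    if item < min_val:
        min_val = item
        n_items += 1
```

Let's trace through this code step by step.

Initialize: min_val = 3
Initialize: n_items = 0
Initialize: items = [3, -9, 2, 4, 8, 7, -10]
Entering loop: for item in items:

After execution: n_items = 2
2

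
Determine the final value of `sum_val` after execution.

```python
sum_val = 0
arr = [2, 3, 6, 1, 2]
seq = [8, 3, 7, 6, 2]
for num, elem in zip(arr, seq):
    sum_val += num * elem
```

Let's trace through this code step by step.

Initialize: sum_val = 0
Initialize: arr = [2, 3, 6, 1, 2]
Initialize: seq = [8, 3, 7, 6, 2]
Entering loop: for num, elem in zip(arr, seq):

After execution: sum_val = 77
77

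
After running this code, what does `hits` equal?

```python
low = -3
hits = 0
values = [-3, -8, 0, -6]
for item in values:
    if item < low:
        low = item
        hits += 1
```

Let's trace through this code step by step.

Initialize: low = -3
Initialize: hits = 0
Initialize: values = [-3, -8, 0, -6]
Entering loop: for item in values:

After execution: hits = 1
1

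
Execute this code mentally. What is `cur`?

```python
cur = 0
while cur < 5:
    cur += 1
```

Let's trace through this code step by step.

Initialize: cur = 0
Entering loop: while cur < 5:

After execution: cur = 5
5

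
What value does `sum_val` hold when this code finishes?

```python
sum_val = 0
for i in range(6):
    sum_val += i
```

Let's trace through this code step by step.

Initialize: sum_val = 0
Entering loop: for i in range(6):

After execution: sum_val = 15
15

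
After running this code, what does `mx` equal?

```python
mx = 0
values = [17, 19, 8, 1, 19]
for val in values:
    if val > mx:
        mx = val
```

Let's trace through this code step by step.

Initialize: mx = 0
Initialize: values = [17, 19, 8, 1, 19]
Entering loop: for val in values:

After execution: mx = 19
19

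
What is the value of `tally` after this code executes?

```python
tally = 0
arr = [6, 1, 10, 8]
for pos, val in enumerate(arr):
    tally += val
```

Let's trace through this code step by step.

Initialize: tally = 0
Initialize: arr = [6, 1, 10, 8]
Entering loop: for pos, val in enumerate(arr):

After execution: tally = 25
25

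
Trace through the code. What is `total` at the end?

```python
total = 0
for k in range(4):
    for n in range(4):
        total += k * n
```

Let's trace through this code step by step.

Initialize: total = 0
Entering loop: for k in range(4):

After execution: total = 36
36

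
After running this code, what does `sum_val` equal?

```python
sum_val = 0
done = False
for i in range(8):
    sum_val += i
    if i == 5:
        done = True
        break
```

Let's trace through this code step by step.

Initialize: sum_val = 0
Initialize: done = False
Entering loop: for i in range(8):

After execution: sum_val = 15
15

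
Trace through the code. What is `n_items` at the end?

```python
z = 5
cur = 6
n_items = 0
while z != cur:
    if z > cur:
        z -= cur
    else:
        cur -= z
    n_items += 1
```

Let's trace through this code step by step.

Initialize: z = 5
Initialize: cur = 6
Initialize: n_items = 0
Entering loop: while z != cur:

After execution: n_items = 5
5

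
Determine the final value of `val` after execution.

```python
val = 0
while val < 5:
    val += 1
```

Let's trace through this code step by step.

Initialize: val = 0
Entering loop: while val < 5:

After execution: val = 5
5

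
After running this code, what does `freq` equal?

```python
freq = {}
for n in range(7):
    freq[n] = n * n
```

Let's trace through this code step by step.

Initialize: freq = {}
Entering loop: for n in range(7):

After execution: freq = {0: 0, 1: 1, 2: 4, 3: 9, 4: 16, 5: 25, 6: 36}
{0: 0, 1: 1, 2: 4, 3: 9, 4: 16, 5: 25, 6: 36}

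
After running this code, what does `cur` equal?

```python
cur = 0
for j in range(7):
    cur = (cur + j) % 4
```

Let's trace through this code step by step.

Initialize: cur = 0
Entering loop: for j in range(7):

After execution: cur = 1
1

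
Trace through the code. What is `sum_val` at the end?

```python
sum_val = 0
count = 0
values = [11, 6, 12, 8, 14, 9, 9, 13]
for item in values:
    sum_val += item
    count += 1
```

Let's trace through this code step by step.

Initialize: sum_val = 0
Initialize: count = 0
Initialize: values = [11, 6, 12, 8, 14, 9, 9, 13]
Entering loop: for item in values:

After execution: sum_val = 82
82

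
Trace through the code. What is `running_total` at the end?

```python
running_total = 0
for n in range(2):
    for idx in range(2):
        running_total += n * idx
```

Let's trace through this code step by step.

Initialize: running_total = 0
Entering loop: for n in range(2):

After execution: running_total = 1
1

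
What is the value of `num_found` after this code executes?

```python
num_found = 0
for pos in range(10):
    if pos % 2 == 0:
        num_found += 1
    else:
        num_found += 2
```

Let's trace through this code step by step.

Initialize: num_found = 0
Entering loop: for pos in range(10):

After execution: num_found = 15
15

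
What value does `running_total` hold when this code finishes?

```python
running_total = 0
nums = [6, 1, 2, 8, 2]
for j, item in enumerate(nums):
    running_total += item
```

Let's trace through this code step by step.

Initialize: running_total = 0
Initialize: nums = [6, 1, 2, 8, 2]
Entering loop: for j, item in enumerate(nums):

After execution: running_total = 19
19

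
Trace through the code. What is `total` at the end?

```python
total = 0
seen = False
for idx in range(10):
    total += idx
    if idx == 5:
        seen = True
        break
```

Let's trace through this code step by step.

Initialize: total = 0
Initialize: seen = False
Entering loop: for idx in range(10):

After execution: total = 15
15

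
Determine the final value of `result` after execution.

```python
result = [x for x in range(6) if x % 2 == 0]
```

Let's trace through this code step by step.

Initialize: result = [x for x in range(6) if x % 2 == 0]

After execution: result = [0, 2, 4]
[0, 2, 4]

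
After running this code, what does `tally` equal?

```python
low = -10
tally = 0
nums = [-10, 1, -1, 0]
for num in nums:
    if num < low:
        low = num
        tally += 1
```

Let's trace through this code step by step.

Initialize: low = -10
Initialize: tally = 0
Initialize: nums = [-10, 1, -1, 0]
Entering loop: for num in nums:

After execution: tally = 0
0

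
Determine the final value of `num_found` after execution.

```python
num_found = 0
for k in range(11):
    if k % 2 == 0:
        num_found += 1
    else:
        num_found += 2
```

Let's trace through this code step by step.

Initialize: num_found = 0
Entering loop: for k in range(11):

After execution: num_found = 16
16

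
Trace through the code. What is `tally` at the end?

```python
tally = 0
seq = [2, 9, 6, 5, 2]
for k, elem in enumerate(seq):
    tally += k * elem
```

Let's trace through this code step by step.

Initialize: tally = 0
Initialize: seq = [2, 9, 6, 5, 2]
Entering loop: for k, elem in enumerate(seq):

After execution: tally = 44
44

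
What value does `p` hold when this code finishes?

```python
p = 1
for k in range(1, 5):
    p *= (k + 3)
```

Let's trace through this code step by step.

Initialize: p = 1
Entering loop: for k in range(1, 5):

After execution: p = 840
840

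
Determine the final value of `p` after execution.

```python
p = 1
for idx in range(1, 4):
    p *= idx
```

Let's trace through this code step by step.

Initialize: p = 1
Entering loop: for idx in range(1, 4):

After execution: p = 6
6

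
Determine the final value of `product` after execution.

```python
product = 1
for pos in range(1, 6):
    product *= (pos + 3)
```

Let's trace through this code step by step.

Initialize: product = 1
Entering loop: for pos in range(1, 6):

After execution: product = 6720
6720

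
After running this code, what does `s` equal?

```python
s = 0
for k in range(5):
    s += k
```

Let's trace through this code step by step.

Initialize: s = 0
Entering loop: for k in range(5):

After execution: s = 10
10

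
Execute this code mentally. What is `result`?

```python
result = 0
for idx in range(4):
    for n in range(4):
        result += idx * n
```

Let's trace through this code step by step.

Initialize: result = 0
Entering loop: for idx in range(4):

After execution: result = 36
36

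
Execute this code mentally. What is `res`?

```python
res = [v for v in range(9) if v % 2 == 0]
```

Let's trace through this code step by step.

Initialize: res = [v for v in range(9) if v % 2 == 0]

After execution: res = [0, 2, 4, 6, 8]
[0, 2, 4, 6, 8]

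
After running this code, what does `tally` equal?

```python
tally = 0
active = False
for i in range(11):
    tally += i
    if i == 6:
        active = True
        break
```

Let's trace through this code step by step.

Initialize: tally = 0
Initialize: active = False
Entering loop: for i in range(11):

After execution: tally = 21
21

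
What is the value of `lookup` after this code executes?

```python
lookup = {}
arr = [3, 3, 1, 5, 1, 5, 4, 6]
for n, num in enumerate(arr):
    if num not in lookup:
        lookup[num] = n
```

Let's trace through this code step by step.

Initialize: lookup = {}
Initialize: arr = [3, 3, 1, 5, 1, 5, 4, 6]
Entering loop: for n, num in enumerate(arr):

After execution: lookup = {3: 0, 1: 2, 5: 3, 4: 6, 6: 7}
{3: 0, 1: 2, 5: 3, 4: 6, 6: 7}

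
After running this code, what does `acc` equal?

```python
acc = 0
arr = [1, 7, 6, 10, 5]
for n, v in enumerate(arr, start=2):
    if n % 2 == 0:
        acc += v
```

Let's trace through this code step by step.

Initialize: acc = 0
Initialize: arr = [1, 7, 6, 10, 5]
Entering loop: for n, v in enumerate(arr, start=2):

After execution: acc = 12
12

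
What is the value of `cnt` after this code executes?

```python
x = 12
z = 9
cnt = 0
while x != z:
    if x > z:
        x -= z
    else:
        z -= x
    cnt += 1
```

Let's trace through this code step by step.

Initialize: x = 12
Initialize: z = 9
Initialize: cnt = 0
Entering loop: while x != z:

After execution: cnt = 3
3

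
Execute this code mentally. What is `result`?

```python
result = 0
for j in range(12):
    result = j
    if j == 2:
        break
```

Let's trace through this code step by step.

Initialize: result = 0
Entering loop: for j in range(12):

After execution: result = 2
2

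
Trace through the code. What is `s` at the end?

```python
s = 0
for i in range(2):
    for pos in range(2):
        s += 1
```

Let's trace through this code step by step.

Initialize: s = 0
Entering loop: for i in range(2):

After execution: s = 4
4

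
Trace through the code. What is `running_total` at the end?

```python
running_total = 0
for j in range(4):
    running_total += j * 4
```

Let's trace through this code step by step.

Initialize: running_total = 0
Entering loop: for j in range(4):

After execution: running_total = 24
24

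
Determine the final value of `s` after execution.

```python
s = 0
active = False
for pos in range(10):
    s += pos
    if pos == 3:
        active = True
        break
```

Let's trace through this code step by step.

Initialize: s = 0
Initialize: active = False
Entering loop: for pos in range(10):

After execution: s = 6
6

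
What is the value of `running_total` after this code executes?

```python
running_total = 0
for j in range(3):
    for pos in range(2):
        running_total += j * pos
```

Let's trace through this code step by step.

Initialize: running_total = 0
Entering loop: for j in range(3):

After execution: running_total = 3
3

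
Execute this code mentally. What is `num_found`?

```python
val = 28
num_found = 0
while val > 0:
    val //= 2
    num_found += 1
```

Let's trace through this code step by step.

Initialize: val = 28
Initialize: num_found = 0
Entering loop: while val > 0:

After execution: num_found = 5
5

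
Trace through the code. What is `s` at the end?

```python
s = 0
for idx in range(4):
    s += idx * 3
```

Let's trace through this code step by step.

Initialize: s = 0
Entering loop: for idx in range(4):

After execution: s = 18
18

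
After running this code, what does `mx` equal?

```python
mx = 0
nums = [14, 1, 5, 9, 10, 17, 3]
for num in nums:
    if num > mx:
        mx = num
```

Let's trace through this code step by step.

Initialize: mx = 0
Initialize: nums = [14, 1, 5, 9, 10, 17, 3]
Entering loop: for num in nums:

After execution: mx = 17
17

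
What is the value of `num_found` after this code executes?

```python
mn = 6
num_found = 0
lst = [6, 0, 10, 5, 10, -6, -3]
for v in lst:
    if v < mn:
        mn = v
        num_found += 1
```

Let's trace through this code step by step.

Initialize: mn = 6
Initialize: num_found = 0
Initialize: lst = [6, 0, 10, 5, 10, -6, -3]
Entering loop: for v in lst:

After execution: num_found = 2
2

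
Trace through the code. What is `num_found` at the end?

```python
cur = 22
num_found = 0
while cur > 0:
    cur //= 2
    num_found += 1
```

Let's trace through this code step by step.

Initialize: cur = 22
Initialize: num_found = 0
Entering loop: while cur > 0:

After execution: num_found = 5
5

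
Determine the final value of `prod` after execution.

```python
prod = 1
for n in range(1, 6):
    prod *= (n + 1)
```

Let's trace through this code step by step.

Initialize: prod = 1
Entering loop: for n in range(1, 6):

After execution: prod = 720
720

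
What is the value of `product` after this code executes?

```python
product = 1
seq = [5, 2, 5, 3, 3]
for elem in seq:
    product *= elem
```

Let's trace through this code step by step.

Initialize: product = 1
Initialize: seq = [5, 2, 5, 3, 3]
Entering loop: for elem in seq:

After execution: product = 450
450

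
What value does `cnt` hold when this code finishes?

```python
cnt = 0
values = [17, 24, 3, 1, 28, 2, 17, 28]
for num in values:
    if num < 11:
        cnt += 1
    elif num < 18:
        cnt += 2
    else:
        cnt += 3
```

Let's trace through this code step by step.

Initialize: cnt = 0
Initialize: values = [17, 24, 3, 1, 28, 2, 17, 28]
Entering loop: for num in values:

After execution: cnt = 16
16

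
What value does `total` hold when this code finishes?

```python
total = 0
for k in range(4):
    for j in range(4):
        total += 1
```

Let's trace through this code step by step.

Initialize: total = 0
Entering loop: for k in range(4):

After execution: total = 16
16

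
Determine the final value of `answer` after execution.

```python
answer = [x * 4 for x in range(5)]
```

Let's trace through this code step by step.

Initialize: answer = [x * 4 for x in range(5)]

After execution: answer = [0, 4, 8, 12, 16]
[0, 4, 8, 12, 16]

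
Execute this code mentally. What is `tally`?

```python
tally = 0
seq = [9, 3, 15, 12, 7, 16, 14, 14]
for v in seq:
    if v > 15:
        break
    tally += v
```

Let's trace through this code step by step.

Initialize: tally = 0
Initialize: seq = [9, 3, 15, 12, 7, 16, 14, 14]
Entering loop: for v in seq:

After execution: tally = 46
46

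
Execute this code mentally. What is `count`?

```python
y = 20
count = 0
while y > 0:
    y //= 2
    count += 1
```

Let's trace through this code step by step.

Initialize: y = 20
Initialize: count = 0
Entering loop: while y > 0:

After execution: count = 5
5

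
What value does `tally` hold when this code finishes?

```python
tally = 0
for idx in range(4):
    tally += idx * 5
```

Let's trace through this code step by step.

Initialize: tally = 0
Entering loop: for idx in range(4):

After execution: tally = 30
30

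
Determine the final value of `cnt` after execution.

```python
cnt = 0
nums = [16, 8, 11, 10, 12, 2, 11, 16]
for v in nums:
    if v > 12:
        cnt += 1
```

Let's trace through this code step by step.

Initialize: cnt = 0
Initialize: nums = [16, 8, 11, 10, 12, 2, 11, 16]
Entering loop: for v in nums:

After execution: cnt = 2
2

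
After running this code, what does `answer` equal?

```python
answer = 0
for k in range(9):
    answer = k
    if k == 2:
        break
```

Let's trace through this code step by step.

Initialize: answer = 0
Entering loop: for k in range(9):

After execution: answer = 2
2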